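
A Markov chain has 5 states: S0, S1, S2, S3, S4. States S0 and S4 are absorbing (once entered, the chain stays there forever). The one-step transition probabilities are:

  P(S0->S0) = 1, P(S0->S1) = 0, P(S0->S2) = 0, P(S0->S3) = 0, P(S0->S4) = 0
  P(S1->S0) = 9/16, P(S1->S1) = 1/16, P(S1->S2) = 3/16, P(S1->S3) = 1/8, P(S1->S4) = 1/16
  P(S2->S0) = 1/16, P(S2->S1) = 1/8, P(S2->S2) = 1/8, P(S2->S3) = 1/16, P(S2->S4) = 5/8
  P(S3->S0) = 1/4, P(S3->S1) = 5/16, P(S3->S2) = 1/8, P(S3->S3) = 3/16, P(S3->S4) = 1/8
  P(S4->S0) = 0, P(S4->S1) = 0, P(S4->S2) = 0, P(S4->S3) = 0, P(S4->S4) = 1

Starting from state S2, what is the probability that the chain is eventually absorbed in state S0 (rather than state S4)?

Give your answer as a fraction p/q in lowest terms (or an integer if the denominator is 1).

Answer: 540/2459

Derivation:
Let a_i = P(absorbed in S0 | start in state i).
Boundary conditions: a_S0 = 1, a_S4 = 0.
For each transient state i, a_i = sum_j P(i->j) * a_j:
  a_S1 = 9/16*a_S0 + 1/16*a_S1 + 3/16*a_S2 + 1/8*a_S3 + 1/16*a_S4
  a_S2 = 1/16*a_S0 + 1/8*a_S1 + 1/8*a_S2 + 1/16*a_S3 + 5/8*a_S4
  a_S3 = 1/4*a_S0 + 5/16*a_S1 + 1/8*a_S2 + 3/16*a_S3 + 1/8*a_S4

Substituting a_S0 = 1 and a_S4 = 0, rearrange to (I - Q) a = r where r[i] = P(i -> S0):
  [15/16, -3/16, -1/8] . (a_S1, a_S2, a_S3) = 9/16
  [-1/8, 7/8, -1/16] . (a_S1, a_S2, a_S3) = 1/16
  [-5/16, -1/8, 13/16] . (a_S1, a_S2, a_S3) = 1/4

Solving yields:
  a_S1 = 1787/2459
  a_S2 = 540/2459
  a_S3 = 1527/2459

Starting state is S2, so the absorption probability is a_S2 = 540/2459.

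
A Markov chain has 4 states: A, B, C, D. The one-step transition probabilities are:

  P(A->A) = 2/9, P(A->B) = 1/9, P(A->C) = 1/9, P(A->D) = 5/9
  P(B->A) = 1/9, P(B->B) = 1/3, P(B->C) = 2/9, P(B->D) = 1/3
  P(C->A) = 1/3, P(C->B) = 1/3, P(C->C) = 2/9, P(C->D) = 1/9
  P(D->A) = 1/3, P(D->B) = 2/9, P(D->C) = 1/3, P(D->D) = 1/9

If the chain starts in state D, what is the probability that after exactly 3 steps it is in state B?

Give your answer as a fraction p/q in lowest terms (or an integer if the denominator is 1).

Answer: 178/729

Derivation:
Computing P^3 by repeated multiplication:
P^1 =
  A: [2/9, 1/9, 1/9, 5/9]
  B: [1/9, 1/3, 2/9, 1/3]
  C: [1/3, 1/3, 2/9, 1/9]
  D: [1/3, 2/9, 1/3, 1/9]
P^2 =
  A: [23/81, 2/9, 7/27, 19/81]
  B: [20/81, 22/81, 20/81, 19/81]
  C: [2/9, 20/81, 16/81, 1/3]
  D: [20/81, 20/81, 16/81, 25/81]
P^3 =
  A: [184/729, 178/729, 158/729, 209/729]
  B: [179/729, 184/729, 161/729, 205/729]
  C: [185/729, 20/81, 19/81, 193/729]
  D: [61/243, 178/729, 167/729, 67/243]

(P^3)[D -> B] = 178/729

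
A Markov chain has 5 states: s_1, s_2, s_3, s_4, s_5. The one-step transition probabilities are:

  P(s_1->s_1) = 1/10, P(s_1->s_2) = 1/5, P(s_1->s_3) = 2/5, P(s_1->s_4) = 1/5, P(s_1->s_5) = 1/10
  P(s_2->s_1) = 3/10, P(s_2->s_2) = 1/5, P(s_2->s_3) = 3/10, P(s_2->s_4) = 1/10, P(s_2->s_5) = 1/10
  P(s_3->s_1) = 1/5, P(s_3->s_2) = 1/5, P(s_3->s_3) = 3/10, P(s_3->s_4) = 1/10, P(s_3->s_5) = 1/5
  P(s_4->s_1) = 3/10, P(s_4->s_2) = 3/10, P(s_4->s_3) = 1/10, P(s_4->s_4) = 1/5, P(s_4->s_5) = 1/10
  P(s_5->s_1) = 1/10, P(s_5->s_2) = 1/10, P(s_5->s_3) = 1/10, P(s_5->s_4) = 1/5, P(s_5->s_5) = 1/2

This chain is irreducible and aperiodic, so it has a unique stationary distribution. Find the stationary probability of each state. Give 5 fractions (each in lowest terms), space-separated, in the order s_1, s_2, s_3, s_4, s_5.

The stationary distribution satisfies pi = pi * P, i.e.:
  pi_s_1 = 1/10*pi_s_1 + 3/10*pi_s_2 + 1/5*pi_s_3 + 3/10*pi_s_4 + 1/10*pi_s_5
  pi_s_2 = 1/5*pi_s_1 + 1/5*pi_s_2 + 1/5*pi_s_3 + 3/10*pi_s_4 + 1/10*pi_s_5
  pi_s_3 = 2/5*pi_s_1 + 3/10*pi_s_2 + 3/10*pi_s_3 + 1/10*pi_s_4 + 1/10*pi_s_5
  pi_s_4 = 1/5*pi_s_1 + 1/10*pi_s_2 + 1/10*pi_s_3 + 1/5*pi_s_4 + 1/5*pi_s_5
  pi_s_5 = 1/10*pi_s_1 + 1/10*pi_s_2 + 1/5*pi_s_3 + 1/10*pi_s_4 + 1/2*pi_s_5
with normalization: pi_s_1 + pi_s_2 + pi_s_3 + pi_s_4 + pi_s_5 = 1.

Using the first 4 balance equations plus normalization, the linear system A*pi = b is:
  [-9/10, 3/10, 1/5, 3/10, 1/10] . pi = 0
  [1/5, -4/5, 1/5, 3/10, 1/10] . pi = 0
  [2/5, 3/10, -7/10, 1/10, 1/10] . pi = 0
  [1/5, 1/10, 1/10, -4/5, 1/5] . pi = 0
  [1, 1, 1, 1, 1] . pi = 1

Solving yields:
  pi_s_1 = 15/77
  pi_s_2 = 15/77
  pi_s_3 = 19/77
  pi_s_4 = 12/77
  pi_s_5 = 16/77

Verification (pi * P):
  15/77*1/10 + 15/77*3/10 + 19/77*1/5 + 12/77*3/10 + 16/77*1/10 = 15/77 = pi_s_1  (ok)
  15/77*1/5 + 15/77*1/5 + 19/77*1/5 + 12/77*3/10 + 16/77*1/10 = 15/77 = pi_s_2  (ok)
  15/77*2/5 + 15/77*3/10 + 19/77*3/10 + 12/77*1/10 + 16/77*1/10 = 19/77 = pi_s_3  (ok)
  15/77*1/5 + 15/77*1/10 + 19/77*1/10 + 12/77*1/5 + 16/77*1/5 = 12/77 = pi_s_4  (ok)
  15/77*1/10 + 15/77*1/10 + 19/77*1/5 + 12/77*1/10 + 16/77*1/2 = 16/77 = pi_s_5  (ok)

Answer: 15/77 15/77 19/77 12/77 16/77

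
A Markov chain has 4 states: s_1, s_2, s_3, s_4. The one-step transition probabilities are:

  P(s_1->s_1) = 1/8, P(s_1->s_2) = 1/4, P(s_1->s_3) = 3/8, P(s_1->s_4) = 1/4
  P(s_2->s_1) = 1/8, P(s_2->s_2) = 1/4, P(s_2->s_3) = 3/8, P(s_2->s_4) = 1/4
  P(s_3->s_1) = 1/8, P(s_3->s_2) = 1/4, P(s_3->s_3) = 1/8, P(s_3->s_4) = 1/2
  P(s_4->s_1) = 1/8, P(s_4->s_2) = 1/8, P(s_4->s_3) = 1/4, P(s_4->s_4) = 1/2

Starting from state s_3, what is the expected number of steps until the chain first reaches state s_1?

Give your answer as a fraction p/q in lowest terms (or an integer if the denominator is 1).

Let h_i = expected steps to first reach s_1 from state i.
Boundary: h_s_1 = 0.
First-step equations for the other states:
  h_s_2 = 1 + 1/8*h_s_1 + 1/4*h_s_2 + 3/8*h_s_3 + 1/4*h_s_4
  h_s_3 = 1 + 1/8*h_s_1 + 1/4*h_s_2 + 1/8*h_s_3 + 1/2*h_s_4
  h_s_4 = 1 + 1/8*h_s_1 + 1/8*h_s_2 + 1/4*h_s_3 + 1/2*h_s_4

Substituting h_s_1 = 0 and rearranging gives the linear system (I - Q) h = 1:
  [3/4, -3/8, -1/4] . (h_s_2, h_s_3, h_s_4) = 1
  [-1/4, 7/8, -1/2] . (h_s_2, h_s_3, h_s_4) = 1
  [-1/8, -1/4, 1/2] . (h_s_2, h_s_3, h_s_4) = 1

Solving yields:
  h_s_2 = 8
  h_s_3 = 8
  h_s_4 = 8

Starting state is s_3, so the expected hitting time is h_s_3 = 8.

Answer: 8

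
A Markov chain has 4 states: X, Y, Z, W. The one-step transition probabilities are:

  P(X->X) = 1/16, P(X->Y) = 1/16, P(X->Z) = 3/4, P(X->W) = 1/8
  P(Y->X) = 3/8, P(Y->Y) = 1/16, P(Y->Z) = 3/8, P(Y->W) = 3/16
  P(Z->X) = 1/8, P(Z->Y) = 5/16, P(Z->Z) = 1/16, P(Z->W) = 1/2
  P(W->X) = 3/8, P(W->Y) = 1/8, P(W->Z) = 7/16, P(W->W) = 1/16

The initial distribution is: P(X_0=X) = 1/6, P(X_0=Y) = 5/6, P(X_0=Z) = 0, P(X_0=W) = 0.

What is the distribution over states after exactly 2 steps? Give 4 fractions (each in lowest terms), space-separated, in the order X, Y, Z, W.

Answer: 253/1536 281/1536 569/1536 433/1536

Derivation:
Propagating the distribution step by step (d_{t+1} = d_t * P):
d_0 = (X=1/6, Y=5/6, Z=0, W=0)
  d_1[X] = 1/6*1/16 + 5/6*3/8 + 0*1/8 + 0*3/8 = 31/96
  d_1[Y] = 1/6*1/16 + 5/6*1/16 + 0*5/16 + 0*1/8 = 1/16
  d_1[Z] = 1/6*3/4 + 5/6*3/8 + 0*1/16 + 0*7/16 = 7/16
  d_1[W] = 1/6*1/8 + 5/6*3/16 + 0*1/2 + 0*1/16 = 17/96
d_1 = (X=31/96, Y=1/16, Z=7/16, W=17/96)
  d_2[X] = 31/96*1/16 + 1/16*3/8 + 7/16*1/8 + 17/96*3/8 = 253/1536
  d_2[Y] = 31/96*1/16 + 1/16*1/16 + 7/16*5/16 + 17/96*1/8 = 281/1536
  d_2[Z] = 31/96*3/4 + 1/16*3/8 + 7/16*1/16 + 17/96*7/16 = 569/1536
  d_2[W] = 31/96*1/8 + 1/16*3/16 + 7/16*1/2 + 17/96*1/16 = 433/1536
d_2 = (X=253/1536, Y=281/1536, Z=569/1536, W=433/1536)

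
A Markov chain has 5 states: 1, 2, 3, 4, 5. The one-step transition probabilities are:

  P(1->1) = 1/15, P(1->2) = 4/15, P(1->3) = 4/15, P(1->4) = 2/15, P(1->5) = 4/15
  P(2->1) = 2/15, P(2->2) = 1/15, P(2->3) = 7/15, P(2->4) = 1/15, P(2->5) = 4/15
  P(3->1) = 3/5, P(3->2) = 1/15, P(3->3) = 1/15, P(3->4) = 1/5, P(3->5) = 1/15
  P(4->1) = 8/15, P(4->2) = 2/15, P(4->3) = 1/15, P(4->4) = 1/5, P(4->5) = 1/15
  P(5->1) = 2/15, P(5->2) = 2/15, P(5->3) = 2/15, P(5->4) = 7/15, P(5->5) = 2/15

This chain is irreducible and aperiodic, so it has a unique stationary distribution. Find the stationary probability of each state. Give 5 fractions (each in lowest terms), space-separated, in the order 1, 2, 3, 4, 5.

The stationary distribution satisfies pi = pi * P, i.e.:
  pi_1 = 1/15*pi_1 + 2/15*pi_2 + 3/5*pi_3 + 8/15*pi_4 + 2/15*pi_5
  pi_2 = 4/15*pi_1 + 1/15*pi_2 + 1/15*pi_3 + 2/15*pi_4 + 2/15*pi_5
  pi_3 = 4/15*pi_1 + 7/15*pi_2 + 1/15*pi_3 + 1/15*pi_4 + 2/15*pi_5
  pi_4 = 2/15*pi_1 + 1/15*pi_2 + 1/5*pi_3 + 1/5*pi_4 + 7/15*pi_5
  pi_5 = 4/15*pi_1 + 4/15*pi_2 + 1/15*pi_3 + 1/15*pi_4 + 2/15*pi_5
with normalization: pi_1 + pi_2 + pi_3 + pi_4 + pi_5 = 1.

Using the first 4 balance equations plus normalization, the linear system A*pi = b is:
  [-14/15, 2/15, 3/5, 8/15, 2/15] . pi = 0
  [4/15, -14/15, 1/15, 2/15, 2/15] . pi = 0
  [4/15, 7/15, -14/15, 1/15, 2/15] . pi = 0
  [2/15, 1/15, 1/5, -4/5, 7/15] . pi = 0
  [1, 1, 1, 1, 1] . pi = 1

Solving yields:
  pi_1 = 357/1244
  pi_2 = 185/1244
  pi_3 = 121/622
  pi_4 = 255/1244
  pi_5 = 205/1244

Verification (pi * P):
  357/1244*1/15 + 185/1244*2/15 + 121/622*3/5 + 255/1244*8/15 + 205/1244*2/15 = 357/1244 = pi_1  (ok)
  357/1244*4/15 + 185/1244*1/15 + 121/622*1/15 + 255/1244*2/15 + 205/1244*2/15 = 185/1244 = pi_2  (ok)
  357/1244*4/15 + 185/1244*7/15 + 121/622*1/15 + 255/1244*1/15 + 205/1244*2/15 = 121/622 = pi_3  (ok)
  357/1244*2/15 + 185/1244*1/15 + 121/622*1/5 + 255/1244*1/5 + 205/1244*7/15 = 255/1244 = pi_4  (ok)
  357/1244*4/15 + 185/1244*4/15 + 121/622*1/15 + 255/1244*1/15 + 205/1244*2/15 = 205/1244 = pi_5  (ok)

Answer: 357/1244 185/1244 121/622 255/1244 205/1244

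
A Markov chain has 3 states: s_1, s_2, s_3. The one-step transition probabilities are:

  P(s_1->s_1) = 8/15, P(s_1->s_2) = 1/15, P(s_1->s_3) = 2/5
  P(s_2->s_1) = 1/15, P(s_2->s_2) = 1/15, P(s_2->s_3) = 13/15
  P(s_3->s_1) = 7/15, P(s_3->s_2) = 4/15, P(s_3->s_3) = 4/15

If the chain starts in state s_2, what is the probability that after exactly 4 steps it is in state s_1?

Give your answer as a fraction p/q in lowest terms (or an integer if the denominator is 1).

Answer: 22348/50625

Derivation:
Computing P^4 by repeated multiplication:
P^1 =
  s_1: [8/15, 1/15, 2/5]
  s_2: [1/15, 1/15, 13/15]
  s_3: [7/15, 4/15, 4/15]
P^2 =
  s_1: [107/225, 11/75, 17/45]
  s_2: [4/9, 6/25, 71/225]
  s_3: [88/225, 3/25, 22/45]
P^3 =
  s_1: [1484/3375, 32/225, 1411/3375]
  s_2: [1351/3375, 146/1125, 1586/3375]
  s_3: [1501/3375, 37/225, 1319/3375]
P^4 =
  s_1: [22229/50625, 2536/16875, 20788/50625]
  s_2: [22348/50625, 2711/16875, 20144/50625]
  s_3: [21796/50625, 2444/16875, 21497/50625]

(P^4)[s_2 -> s_1] = 22348/50625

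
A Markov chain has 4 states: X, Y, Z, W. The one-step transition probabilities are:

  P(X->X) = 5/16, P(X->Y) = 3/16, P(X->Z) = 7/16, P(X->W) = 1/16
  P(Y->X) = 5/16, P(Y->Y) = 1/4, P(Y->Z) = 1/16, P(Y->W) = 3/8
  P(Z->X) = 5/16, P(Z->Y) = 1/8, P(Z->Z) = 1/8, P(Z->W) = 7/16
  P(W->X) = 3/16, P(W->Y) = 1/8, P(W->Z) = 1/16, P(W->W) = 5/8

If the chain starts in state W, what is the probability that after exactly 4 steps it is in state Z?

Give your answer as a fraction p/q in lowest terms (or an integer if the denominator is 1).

Computing P^4 by repeated multiplication:
P^1 =
  X: [5/16, 3/16, 7/16, 1/16]
  Y: [5/16, 1/4, 1/16, 3/8]
  Z: [5/16, 1/8, 1/8, 7/16]
  W: [3/16, 1/8, 1/16, 5/8]
P^2 =
  X: [39/128, 43/256, 53/256, 41/128]
  Y: [17/64, 45/256, 47/256, 3/8]
  Z: [33/128, 41/256, 3/16, 101/256]
  W: [15/64, 39/256, 35/256, 61/128]
P^3 =
  X: [279/1024, 169/1024, 777/4096, 1527/4096]
  Y: [17/64, 335/2048, 711/4096, 1627/4096]
  Z: [539/2048, 165/1024, 175/1024, 829/2048]
  W: [259/1024, 325/2048, 651/4096, 1759/4096]
P^4 =
  X: [8713/32768, 2665/16384, 11569/65536, 25881/65536]
  Y: [8613/32768, 2655/16384, 11335/65536, 26355/65536]
  Z: [4291/16384, 5295/32768, 11/64, 13259/32768]
  W: [8481/32768, 329/2048, 10963/65536, 27083/65536]

(P^4)[W -> Z] = 10963/65536

Answer: 10963/65536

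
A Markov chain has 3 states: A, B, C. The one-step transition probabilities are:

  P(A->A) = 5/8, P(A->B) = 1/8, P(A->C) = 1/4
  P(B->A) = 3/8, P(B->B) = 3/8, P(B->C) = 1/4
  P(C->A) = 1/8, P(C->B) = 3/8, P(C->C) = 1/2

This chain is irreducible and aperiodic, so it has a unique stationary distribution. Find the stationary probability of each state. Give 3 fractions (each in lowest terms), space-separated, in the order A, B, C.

Answer: 7/18 5/18 1/3

Derivation:
The stationary distribution satisfies pi = pi * P, i.e.:
  pi_A = 5/8*pi_A + 3/8*pi_B + 1/8*pi_C
  pi_B = 1/8*pi_A + 3/8*pi_B + 3/8*pi_C
  pi_C = 1/4*pi_A + 1/4*pi_B + 1/2*pi_C
with normalization: pi_A + pi_B + pi_C = 1.

Using the first 2 balance equations plus normalization, the linear system A*pi = b is:
  [-3/8, 3/8, 1/8] . pi = 0
  [1/8, -5/8, 3/8] . pi = 0
  [1, 1, 1] . pi = 1

Solving yields:
  pi_A = 7/18
  pi_B = 5/18
  pi_C = 1/3

Verification (pi * P):
  7/18*5/8 + 5/18*3/8 + 1/3*1/8 = 7/18 = pi_A  (ok)
  7/18*1/8 + 5/18*3/8 + 1/3*3/8 = 5/18 = pi_B  (ok)
  7/18*1/4 + 5/18*1/4 + 1/3*1/2 = 1/3 = pi_C  (ok)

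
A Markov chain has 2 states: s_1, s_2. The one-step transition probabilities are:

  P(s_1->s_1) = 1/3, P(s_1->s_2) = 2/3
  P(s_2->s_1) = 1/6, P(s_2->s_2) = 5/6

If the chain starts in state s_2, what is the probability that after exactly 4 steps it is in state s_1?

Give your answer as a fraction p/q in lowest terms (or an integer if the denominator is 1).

Answer: 259/1296

Derivation:
Computing P^4 by repeated multiplication:
P^1 =
  s_1: [1/3, 2/3]
  s_2: [1/6, 5/6]
P^2 =
  s_1: [2/9, 7/9]
  s_2: [7/36, 29/36]
P^3 =
  s_1: [11/54, 43/54]
  s_2: [43/216, 173/216]
P^4 =
  s_1: [65/324, 259/324]
  s_2: [259/1296, 1037/1296]

(P^4)[s_2 -> s_1] = 259/1296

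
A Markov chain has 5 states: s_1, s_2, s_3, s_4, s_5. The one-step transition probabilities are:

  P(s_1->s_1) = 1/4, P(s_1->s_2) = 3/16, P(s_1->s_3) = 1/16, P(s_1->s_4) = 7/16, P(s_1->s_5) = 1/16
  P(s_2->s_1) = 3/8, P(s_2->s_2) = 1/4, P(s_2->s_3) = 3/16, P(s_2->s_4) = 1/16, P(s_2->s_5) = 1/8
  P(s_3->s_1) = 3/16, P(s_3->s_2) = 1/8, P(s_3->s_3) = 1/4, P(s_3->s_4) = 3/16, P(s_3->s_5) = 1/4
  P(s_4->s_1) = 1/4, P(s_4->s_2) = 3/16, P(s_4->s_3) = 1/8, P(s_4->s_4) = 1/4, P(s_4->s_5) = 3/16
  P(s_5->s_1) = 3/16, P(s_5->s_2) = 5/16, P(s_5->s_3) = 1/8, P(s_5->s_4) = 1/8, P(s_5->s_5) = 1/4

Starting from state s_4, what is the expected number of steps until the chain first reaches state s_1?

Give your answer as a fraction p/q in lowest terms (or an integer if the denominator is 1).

Answer: 51056/13009

Derivation:
Let h_i = expected steps to first reach s_1 from state i.
Boundary: h_s_1 = 0.
First-step equations for the other states:
  h_s_2 = 1 + 3/8*h_s_1 + 1/4*h_s_2 + 3/16*h_s_3 + 1/16*h_s_4 + 1/8*h_s_5
  h_s_3 = 1 + 3/16*h_s_1 + 1/8*h_s_2 + 1/4*h_s_3 + 3/16*h_s_4 + 1/4*h_s_5
  h_s_4 = 1 + 1/4*h_s_1 + 3/16*h_s_2 + 1/8*h_s_3 + 1/4*h_s_4 + 3/16*h_s_5
  h_s_5 = 1 + 3/16*h_s_1 + 5/16*h_s_2 + 1/8*h_s_3 + 1/8*h_s_4 + 1/4*h_s_5

Substituting h_s_1 = 0 and rearranging gives the linear system (I - Q) h = 1:
  [3/4, -3/16, -1/16, -1/8] . (h_s_2, h_s_3, h_s_4, h_s_5) = 1
  [-1/8, 3/4, -3/16, -1/4] . (h_s_2, h_s_3, h_s_4, h_s_5) = 1
  [-3/16, -1/8, 3/4, -3/16] . (h_s_2, h_s_3, h_s_4, h_s_5) = 1
  [-5/16, -1/8, -1/8, 3/4] . (h_s_2, h_s_3, h_s_4, h_s_5) = 1

Solving yields:
  h_s_2 = 44368/13009
  h_s_3 = 55360/13009
  h_s_4 = 51056/13009
  h_s_5 = 53568/13009

Starting state is s_4, so the expected hitting time is h_s_4 = 51056/13009.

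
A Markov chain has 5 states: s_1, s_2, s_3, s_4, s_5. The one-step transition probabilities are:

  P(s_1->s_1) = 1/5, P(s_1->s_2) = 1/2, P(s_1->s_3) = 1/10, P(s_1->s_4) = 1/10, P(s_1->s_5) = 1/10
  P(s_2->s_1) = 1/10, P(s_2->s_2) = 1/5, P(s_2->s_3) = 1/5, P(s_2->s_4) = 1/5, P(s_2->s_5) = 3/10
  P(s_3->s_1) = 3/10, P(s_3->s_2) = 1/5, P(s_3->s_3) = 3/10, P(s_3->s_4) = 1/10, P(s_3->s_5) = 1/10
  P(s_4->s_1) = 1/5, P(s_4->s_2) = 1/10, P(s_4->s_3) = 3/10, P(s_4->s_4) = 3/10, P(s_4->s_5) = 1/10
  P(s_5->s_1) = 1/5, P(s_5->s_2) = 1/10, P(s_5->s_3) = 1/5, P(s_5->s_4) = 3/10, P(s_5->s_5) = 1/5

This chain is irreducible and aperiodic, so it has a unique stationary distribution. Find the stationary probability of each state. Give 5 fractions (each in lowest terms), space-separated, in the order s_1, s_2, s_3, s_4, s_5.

Answer: 1749/8758 983/4379 970/4379 1693/8758 705/4379

Derivation:
The stationary distribution satisfies pi = pi * P, i.e.:
  pi_s_1 = 1/5*pi_s_1 + 1/10*pi_s_2 + 3/10*pi_s_3 + 1/5*pi_s_4 + 1/5*pi_s_5
  pi_s_2 = 1/2*pi_s_1 + 1/5*pi_s_2 + 1/5*pi_s_3 + 1/10*pi_s_4 + 1/10*pi_s_5
  pi_s_3 = 1/10*pi_s_1 + 1/5*pi_s_2 + 3/10*pi_s_3 + 3/10*pi_s_4 + 1/5*pi_s_5
  pi_s_4 = 1/10*pi_s_1 + 1/5*pi_s_2 + 1/10*pi_s_3 + 3/10*pi_s_4 + 3/10*pi_s_5
  pi_s_5 = 1/10*pi_s_1 + 3/10*pi_s_2 + 1/10*pi_s_3 + 1/10*pi_s_4 + 1/5*pi_s_5
with normalization: pi_s_1 + pi_s_2 + pi_s_3 + pi_s_4 + pi_s_5 = 1.

Using the first 4 balance equations plus normalization, the linear system A*pi = b is:
  [-4/5, 1/10, 3/10, 1/5, 1/5] . pi = 0
  [1/2, -4/5, 1/5, 1/10, 1/10] . pi = 0
  [1/10, 1/5, -7/10, 3/10, 1/5] . pi = 0
  [1/10, 1/5, 1/10, -7/10, 3/10] . pi = 0
  [1, 1, 1, 1, 1] . pi = 1

Solving yields:
  pi_s_1 = 1749/8758
  pi_s_2 = 983/4379
  pi_s_3 = 970/4379
  pi_s_4 = 1693/8758
  pi_s_5 = 705/4379

Verification (pi * P):
  1749/8758*1/5 + 983/4379*1/10 + 970/4379*3/10 + 1693/8758*1/5 + 705/4379*1/5 = 1749/8758 = pi_s_1  (ok)
  1749/8758*1/2 + 983/4379*1/5 + 970/4379*1/5 + 1693/8758*1/10 + 705/4379*1/10 = 983/4379 = pi_s_2  (ok)
  1749/8758*1/10 + 983/4379*1/5 + 970/4379*3/10 + 1693/8758*3/10 + 705/4379*1/5 = 970/4379 = pi_s_3  (ok)
  1749/8758*1/10 + 983/4379*1/5 + 970/4379*1/10 + 1693/8758*3/10 + 705/4379*3/10 = 1693/8758 = pi_s_4  (ok)
  1749/8758*1/10 + 983/4379*3/10 + 970/4379*1/10 + 1693/8758*1/10 + 705/4379*1/5 = 705/4379 = pi_s_5  (ok)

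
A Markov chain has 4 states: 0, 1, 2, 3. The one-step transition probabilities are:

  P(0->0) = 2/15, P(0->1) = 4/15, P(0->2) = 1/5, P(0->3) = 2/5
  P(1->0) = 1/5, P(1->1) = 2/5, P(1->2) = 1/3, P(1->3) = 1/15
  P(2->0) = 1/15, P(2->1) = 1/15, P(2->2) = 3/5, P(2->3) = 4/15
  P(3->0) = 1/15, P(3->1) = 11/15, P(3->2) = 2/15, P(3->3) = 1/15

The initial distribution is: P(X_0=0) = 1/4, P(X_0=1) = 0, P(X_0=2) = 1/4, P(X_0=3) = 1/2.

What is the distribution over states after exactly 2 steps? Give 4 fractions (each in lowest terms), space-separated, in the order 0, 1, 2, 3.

Answer: 119/900 11/30 53/150 133/900

Derivation:
Propagating the distribution step by step (d_{t+1} = d_t * P):
d_0 = (0=1/4, 1=0, 2=1/4, 3=1/2)
  d_1[0] = 1/4*2/15 + 0*1/5 + 1/4*1/15 + 1/2*1/15 = 1/12
  d_1[1] = 1/4*4/15 + 0*2/5 + 1/4*1/15 + 1/2*11/15 = 9/20
  d_1[2] = 1/4*1/5 + 0*1/3 + 1/4*3/5 + 1/2*2/15 = 4/15
  d_1[3] = 1/4*2/5 + 0*1/15 + 1/4*4/15 + 1/2*1/15 = 1/5
d_1 = (0=1/12, 1=9/20, 2=4/15, 3=1/5)
  d_2[0] = 1/12*2/15 + 9/20*1/5 + 4/15*1/15 + 1/5*1/15 = 119/900
  d_2[1] = 1/12*4/15 + 9/20*2/5 + 4/15*1/15 + 1/5*11/15 = 11/30
  d_2[2] = 1/12*1/5 + 9/20*1/3 + 4/15*3/5 + 1/5*2/15 = 53/150
  d_2[3] = 1/12*2/5 + 9/20*1/15 + 4/15*4/15 + 1/5*1/15 = 133/900
d_2 = (0=119/900, 1=11/30, 2=53/150, 3=133/900)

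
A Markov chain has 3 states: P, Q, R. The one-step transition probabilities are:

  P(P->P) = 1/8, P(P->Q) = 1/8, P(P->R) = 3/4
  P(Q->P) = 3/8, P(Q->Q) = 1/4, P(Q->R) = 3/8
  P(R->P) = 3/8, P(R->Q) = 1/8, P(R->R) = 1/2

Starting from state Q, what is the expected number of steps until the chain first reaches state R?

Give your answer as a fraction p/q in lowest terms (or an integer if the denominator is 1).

Let h_i = expected steps to first reach R from state i.
Boundary: h_R = 0.
First-step equations for the other states:
  h_P = 1 + 1/8*h_P + 1/8*h_Q + 3/4*h_R
  h_Q = 1 + 3/8*h_P + 1/4*h_Q + 3/8*h_R

Substituting h_R = 0 and rearranging gives the linear system (I - Q) h = 1:
  [7/8, -1/8] . (h_P, h_Q) = 1
  [-3/8, 3/4] . (h_P, h_Q) = 1

Solving yields:
  h_P = 56/39
  h_Q = 80/39

Starting state is Q, so the expected hitting time is h_Q = 80/39.

Answer: 80/39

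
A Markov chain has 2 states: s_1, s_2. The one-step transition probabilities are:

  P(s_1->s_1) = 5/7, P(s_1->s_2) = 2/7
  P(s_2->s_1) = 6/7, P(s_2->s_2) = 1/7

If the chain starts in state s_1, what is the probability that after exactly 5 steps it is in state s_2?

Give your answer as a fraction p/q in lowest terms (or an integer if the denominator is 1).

Computing P^5 by repeated multiplication:
P^1 =
  s_1: [5/7, 2/7]
  s_2: [6/7, 1/7]
P^2 =
  s_1: [37/49, 12/49]
  s_2: [36/49, 13/49]
P^3 =
  s_1: [257/343, 86/343]
  s_2: [258/343, 85/343]
P^4 =
  s_1: [1801/2401, 600/2401]
  s_2: [1800/2401, 601/2401]
P^5 =
  s_1: [12605/16807, 4202/16807]
  s_2: [12606/16807, 4201/16807]

(P^5)[s_1 -> s_2] = 4202/16807

Answer: 4202/16807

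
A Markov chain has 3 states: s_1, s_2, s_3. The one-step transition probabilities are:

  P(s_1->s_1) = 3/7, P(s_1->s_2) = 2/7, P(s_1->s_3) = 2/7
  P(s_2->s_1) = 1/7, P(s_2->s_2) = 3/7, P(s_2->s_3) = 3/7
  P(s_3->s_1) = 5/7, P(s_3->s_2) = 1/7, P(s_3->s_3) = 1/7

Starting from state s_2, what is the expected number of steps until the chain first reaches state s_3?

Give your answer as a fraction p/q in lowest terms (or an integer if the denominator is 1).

Let h_i = expected steps to first reach s_3 from state i.
Boundary: h_s_3 = 0.
First-step equations for the other states:
  h_s_1 = 1 + 3/7*h_s_1 + 2/7*h_s_2 + 2/7*h_s_3
  h_s_2 = 1 + 1/7*h_s_1 + 3/7*h_s_2 + 3/7*h_s_3

Substituting h_s_3 = 0 and rearranging gives the linear system (I - Q) h = 1:
  [4/7, -2/7] . (h_s_1, h_s_2) = 1
  [-1/7, 4/7] . (h_s_1, h_s_2) = 1

Solving yields:
  h_s_1 = 3
  h_s_2 = 5/2

Starting state is s_2, so the expected hitting time is h_s_2 = 5/2.

Answer: 5/2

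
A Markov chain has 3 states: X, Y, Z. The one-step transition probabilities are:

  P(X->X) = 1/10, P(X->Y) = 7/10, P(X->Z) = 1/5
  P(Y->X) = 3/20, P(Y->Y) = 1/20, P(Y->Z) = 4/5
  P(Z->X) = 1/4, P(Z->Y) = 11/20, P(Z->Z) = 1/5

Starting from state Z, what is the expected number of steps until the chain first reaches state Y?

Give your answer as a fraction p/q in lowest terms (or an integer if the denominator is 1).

Let h_i = expected steps to first reach Y from state i.
Boundary: h_Y = 0.
First-step equations for the other states:
  h_X = 1 + 1/10*h_X + 7/10*h_Y + 1/5*h_Z
  h_Z = 1 + 1/4*h_X + 11/20*h_Y + 1/5*h_Z

Substituting h_Y = 0 and rearranging gives the linear system (I - Q) h = 1:
  [9/10, -1/5] . (h_X, h_Z) = 1
  [-1/4, 4/5] . (h_X, h_Z) = 1

Solving yields:
  h_X = 100/67
  h_Z = 115/67

Starting state is Z, so the expected hitting time is h_Z = 115/67.

Answer: 115/67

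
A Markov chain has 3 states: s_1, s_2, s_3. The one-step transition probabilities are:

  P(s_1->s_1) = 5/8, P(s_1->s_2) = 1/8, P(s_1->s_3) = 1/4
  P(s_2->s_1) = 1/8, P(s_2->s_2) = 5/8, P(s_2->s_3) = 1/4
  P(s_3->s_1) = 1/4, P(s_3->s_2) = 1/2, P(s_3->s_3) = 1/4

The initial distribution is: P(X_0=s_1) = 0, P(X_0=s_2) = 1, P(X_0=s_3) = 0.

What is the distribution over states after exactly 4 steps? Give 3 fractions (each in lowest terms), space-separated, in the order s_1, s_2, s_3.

Propagating the distribution step by step (d_{t+1} = d_t * P):
d_0 = (s_1=0, s_2=1, s_3=0)
  d_1[s_1] = 0*5/8 + 1*1/8 + 0*1/4 = 1/8
  d_1[s_2] = 0*1/8 + 1*5/8 + 0*1/2 = 5/8
  d_1[s_3] = 0*1/4 + 1*1/4 + 0*1/4 = 1/4
d_1 = (s_1=1/8, s_2=5/8, s_3=1/4)
  d_2[s_1] = 1/8*5/8 + 5/8*1/8 + 1/4*1/4 = 7/32
  d_2[s_2] = 1/8*1/8 + 5/8*5/8 + 1/4*1/2 = 17/32
  d_2[s_3] = 1/8*1/4 + 5/8*1/4 + 1/4*1/4 = 1/4
d_2 = (s_1=7/32, s_2=17/32, s_3=1/4)
  d_3[s_1] = 7/32*5/8 + 17/32*1/8 + 1/4*1/4 = 17/64
  d_3[s_2] = 7/32*1/8 + 17/32*5/8 + 1/4*1/2 = 31/64
  d_3[s_3] = 7/32*1/4 + 17/32*1/4 + 1/4*1/4 = 1/4
d_3 = (s_1=17/64, s_2=31/64, s_3=1/4)
  d_4[s_1] = 17/64*5/8 + 31/64*1/8 + 1/4*1/4 = 37/128
  d_4[s_2] = 17/64*1/8 + 31/64*5/8 + 1/4*1/2 = 59/128
  d_4[s_3] = 17/64*1/4 + 31/64*1/4 + 1/4*1/4 = 1/4
d_4 = (s_1=37/128, s_2=59/128, s_3=1/4)

Answer: 37/128 59/128 1/4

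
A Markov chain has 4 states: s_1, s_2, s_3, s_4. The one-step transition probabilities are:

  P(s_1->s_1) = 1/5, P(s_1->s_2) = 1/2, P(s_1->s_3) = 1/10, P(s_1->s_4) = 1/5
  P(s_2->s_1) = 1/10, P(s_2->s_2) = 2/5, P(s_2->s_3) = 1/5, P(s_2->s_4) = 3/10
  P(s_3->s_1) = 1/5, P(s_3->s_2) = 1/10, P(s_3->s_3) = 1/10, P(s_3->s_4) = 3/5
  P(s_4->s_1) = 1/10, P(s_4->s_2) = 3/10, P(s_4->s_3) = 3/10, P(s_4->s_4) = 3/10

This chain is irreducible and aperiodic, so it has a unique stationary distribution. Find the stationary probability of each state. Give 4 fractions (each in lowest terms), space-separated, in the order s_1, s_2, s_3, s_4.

The stationary distribution satisfies pi = pi * P, i.e.:
  pi_s_1 = 1/5*pi_s_1 + 1/10*pi_s_2 + 1/5*pi_s_3 + 1/10*pi_s_4
  pi_s_2 = 1/2*pi_s_1 + 2/5*pi_s_2 + 1/10*pi_s_3 + 3/10*pi_s_4
  pi_s_3 = 1/10*pi_s_1 + 1/5*pi_s_2 + 1/10*pi_s_3 + 3/10*pi_s_4
  pi_s_4 = 1/5*pi_s_1 + 3/10*pi_s_2 + 3/5*pi_s_3 + 3/10*pi_s_4
with normalization: pi_s_1 + pi_s_2 + pi_s_3 + pi_s_4 = 1.

Using the first 3 balance equations plus normalization, the linear system A*pi = b is:
  [-4/5, 1/10, 1/5, 1/10] . pi = 0
  [1/2, -3/5, 1/10, 3/10] . pi = 0
  [1/10, 1/5, -9/10, 3/10] . pi = 0
  [1, 1, 1, 1] . pi = 1

Solving yields:
  pi_s_1 = 65/487
  pi_s_2 = 155/487
  pi_s_3 = 98/487
  pi_s_4 = 169/487

Verification (pi * P):
  65/487*1/5 + 155/487*1/10 + 98/487*1/5 + 169/487*1/10 = 65/487 = pi_s_1  (ok)
  65/487*1/2 + 155/487*2/5 + 98/487*1/10 + 169/487*3/10 = 155/487 = pi_s_2  (ok)
  65/487*1/10 + 155/487*1/5 + 98/487*1/10 + 169/487*3/10 = 98/487 = pi_s_3  (ok)
  65/487*1/5 + 155/487*3/10 + 98/487*3/5 + 169/487*3/10 = 169/487 = pi_s_4  (ok)

Answer: 65/487 155/487 98/487 169/487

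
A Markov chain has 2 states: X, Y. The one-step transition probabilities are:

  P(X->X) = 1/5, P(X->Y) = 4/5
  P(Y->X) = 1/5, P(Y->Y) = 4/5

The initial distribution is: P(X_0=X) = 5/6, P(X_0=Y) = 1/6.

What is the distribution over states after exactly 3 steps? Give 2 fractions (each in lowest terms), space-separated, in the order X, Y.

Answer: 1/5 4/5

Derivation:
Propagating the distribution step by step (d_{t+1} = d_t * P):
d_0 = (X=5/6, Y=1/6)
  d_1[X] = 5/6*1/5 + 1/6*1/5 = 1/5
  d_1[Y] = 5/6*4/5 + 1/6*4/5 = 4/5
d_1 = (X=1/5, Y=4/5)
  d_2[X] = 1/5*1/5 + 4/5*1/5 = 1/5
  d_2[Y] = 1/5*4/5 + 4/5*4/5 = 4/5
d_2 = (X=1/5, Y=4/5)
  d_3[X] = 1/5*1/5 + 4/5*1/5 = 1/5
  d_3[Y] = 1/5*4/5 + 4/5*4/5 = 4/5
d_3 = (X=1/5, Y=4/5)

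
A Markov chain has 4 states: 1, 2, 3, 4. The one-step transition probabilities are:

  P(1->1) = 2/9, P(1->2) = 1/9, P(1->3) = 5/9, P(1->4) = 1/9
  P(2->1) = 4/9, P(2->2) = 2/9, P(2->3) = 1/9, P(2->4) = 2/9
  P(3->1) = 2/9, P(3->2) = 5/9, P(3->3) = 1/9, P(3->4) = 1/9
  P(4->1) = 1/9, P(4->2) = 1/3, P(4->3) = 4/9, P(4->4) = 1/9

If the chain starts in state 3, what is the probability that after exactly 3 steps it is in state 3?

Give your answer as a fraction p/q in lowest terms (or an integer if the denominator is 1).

Answer: 77/243

Derivation:
Computing P^3 by repeated multiplication:
P^1 =
  1: [2/9, 1/9, 5/9, 1/9]
  2: [4/9, 2/9, 1/9, 2/9]
  3: [2/9, 5/9, 1/9, 1/9]
  4: [1/9, 1/3, 4/9, 1/9]
P^2 =
  1: [19/81, 32/81, 20/81, 10/81]
  2: [20/81, 19/81, 31/81, 11/81]
  3: [1/3, 20/81, 20/81, 14/81]
  4: [23/81, 10/27, 16/81, 4/27]
P^3 =
  1: [8/27, 71/243, 187/729, 113/729]
  2: [7/27, 82/243, 194/729, 100/729]
  3: [188/729, 209/729, 77/243, 101/729]
  4: [70/243, 199/729, 209/729, 37/243]

(P^3)[3 -> 3] = 77/243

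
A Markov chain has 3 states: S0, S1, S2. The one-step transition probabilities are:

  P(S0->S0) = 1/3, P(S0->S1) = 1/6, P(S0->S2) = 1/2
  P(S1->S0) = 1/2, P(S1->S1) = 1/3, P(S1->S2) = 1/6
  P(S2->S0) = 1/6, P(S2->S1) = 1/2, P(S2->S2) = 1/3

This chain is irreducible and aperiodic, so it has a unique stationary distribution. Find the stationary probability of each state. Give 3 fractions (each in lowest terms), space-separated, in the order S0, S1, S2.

The stationary distribution satisfies pi = pi * P, i.e.:
  pi_S0 = 1/3*pi_S0 + 1/2*pi_S1 + 1/6*pi_S2
  pi_S1 = 1/6*pi_S0 + 1/3*pi_S1 + 1/2*pi_S2
  pi_S2 = 1/2*pi_S0 + 1/6*pi_S1 + 1/3*pi_S2
with normalization: pi_S0 + pi_S1 + pi_S2 = 1.

Using the first 2 balance equations plus normalization, the linear system A*pi = b is:
  [-2/3, 1/2, 1/6] . pi = 0
  [1/6, -2/3, 1/2] . pi = 0
  [1, 1, 1] . pi = 1

Solving yields:
  pi_S0 = 1/3
  pi_S1 = 1/3
  pi_S2 = 1/3

Verification (pi * P):
  1/3*1/3 + 1/3*1/2 + 1/3*1/6 = 1/3 = pi_S0  (ok)
  1/3*1/6 + 1/3*1/3 + 1/3*1/2 = 1/3 = pi_S1  (ok)
  1/3*1/2 + 1/3*1/6 + 1/3*1/3 = 1/3 = pi_S2  (ok)

Answer: 1/3 1/3 1/3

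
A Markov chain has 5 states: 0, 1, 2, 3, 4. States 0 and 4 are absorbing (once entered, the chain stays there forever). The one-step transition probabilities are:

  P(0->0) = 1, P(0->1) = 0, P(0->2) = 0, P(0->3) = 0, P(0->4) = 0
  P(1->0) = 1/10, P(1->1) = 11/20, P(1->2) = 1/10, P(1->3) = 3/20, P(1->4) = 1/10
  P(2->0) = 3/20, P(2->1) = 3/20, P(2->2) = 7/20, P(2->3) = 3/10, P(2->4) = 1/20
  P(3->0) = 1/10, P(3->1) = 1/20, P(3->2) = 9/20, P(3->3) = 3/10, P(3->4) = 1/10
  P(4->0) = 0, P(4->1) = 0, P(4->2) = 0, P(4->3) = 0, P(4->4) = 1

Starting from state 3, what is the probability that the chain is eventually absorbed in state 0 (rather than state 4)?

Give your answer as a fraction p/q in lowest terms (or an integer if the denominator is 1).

Let a_i = P(absorbed in 0 | start in state i).
Boundary conditions: a_0 = 1, a_4 = 0.
For each transient state i, a_i = sum_j P(i->j) * a_j:
  a_1 = 1/10*a_0 + 11/20*a_1 + 1/10*a_2 + 3/20*a_3 + 1/10*a_4
  a_2 = 3/20*a_0 + 3/20*a_1 + 7/20*a_2 + 3/10*a_3 + 1/20*a_4
  a_3 = 1/10*a_0 + 1/20*a_1 + 9/20*a_2 + 3/10*a_3 + 1/10*a_4

Substituting a_0 = 1 and a_4 = 0, rearrange to (I - Q) a = r where r[i] = P(i -> 0):
  [9/20, -1/10, -3/20] . (a_1, a_2, a_3) = 1/10
  [-3/20, 13/20, -3/10] . (a_1, a_2, a_3) = 3/20
  [-1/20, -9/20, 7/10] . (a_1, a_2, a_3) = 1/10

Solving yields:
  a_1 = 523/936
  a_2 = 197/312
  a_3 = 551/936

Starting state is 3, so the absorption probability is a_3 = 551/936.

Answer: 551/936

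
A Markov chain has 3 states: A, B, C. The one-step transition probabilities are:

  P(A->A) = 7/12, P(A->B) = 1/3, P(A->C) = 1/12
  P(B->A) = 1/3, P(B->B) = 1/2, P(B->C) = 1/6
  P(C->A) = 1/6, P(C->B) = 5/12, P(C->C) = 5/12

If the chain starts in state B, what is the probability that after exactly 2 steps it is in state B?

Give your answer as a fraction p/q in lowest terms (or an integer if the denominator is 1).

Answer: 31/72

Derivation:
Computing P^2 by repeated multiplication:
P^1 =
  A: [7/12, 1/3, 1/12]
  B: [1/3, 1/2, 1/6]
  C: [1/6, 5/12, 5/12]
P^2 =
  A: [67/144, 19/48, 5/36]
  B: [7/18, 31/72, 13/72]
  C: [11/36, 7/16, 37/144]

(P^2)[B -> B] = 31/72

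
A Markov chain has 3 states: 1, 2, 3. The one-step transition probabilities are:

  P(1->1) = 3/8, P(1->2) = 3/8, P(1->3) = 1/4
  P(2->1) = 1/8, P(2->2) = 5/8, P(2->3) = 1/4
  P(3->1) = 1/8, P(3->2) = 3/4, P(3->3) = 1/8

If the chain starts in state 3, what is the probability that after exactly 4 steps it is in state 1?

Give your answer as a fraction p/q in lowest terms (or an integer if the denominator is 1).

Answer: 85/512

Derivation:
Computing P^4 by repeated multiplication:
P^1 =
  1: [3/8, 3/8, 1/4]
  2: [1/8, 5/8, 1/4]
  3: [1/8, 3/4, 1/8]
P^2 =
  1: [7/32, 9/16, 7/32]
  2: [5/32, 5/8, 7/32]
  3: [5/32, 39/64, 15/64]
P^3 =
  1: [23/128, 153/256, 57/256]
  2: [21/128, 157/256, 57/256]
  3: [21/128, 315/512, 113/512]
P^4 =
  1: [87/512, 1245/2048, 455/2048]
  2: [85/512, 1253/2048, 455/2048]
  3: [85/512, 2505/4096, 911/4096]

(P^4)[3 -> 1] = 85/512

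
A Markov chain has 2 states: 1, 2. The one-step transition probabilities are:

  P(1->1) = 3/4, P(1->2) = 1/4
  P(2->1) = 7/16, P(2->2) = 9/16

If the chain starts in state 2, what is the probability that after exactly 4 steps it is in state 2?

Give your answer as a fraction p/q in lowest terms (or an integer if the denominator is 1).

Computing P^4 by repeated multiplication:
P^1 =
  1: [3/4, 1/4]
  2: [7/16, 9/16]
P^2 =
  1: [43/64, 21/64]
  2: [147/256, 109/256]
P^3 =
  1: [663/1024, 361/1024]
  2: [2527/4096, 1569/4096]
P^4 =
  1: [10483/16384, 5901/16384]
  2: [41307/65536, 24229/65536]

(P^4)[2 -> 2] = 24229/65536

Answer: 24229/65536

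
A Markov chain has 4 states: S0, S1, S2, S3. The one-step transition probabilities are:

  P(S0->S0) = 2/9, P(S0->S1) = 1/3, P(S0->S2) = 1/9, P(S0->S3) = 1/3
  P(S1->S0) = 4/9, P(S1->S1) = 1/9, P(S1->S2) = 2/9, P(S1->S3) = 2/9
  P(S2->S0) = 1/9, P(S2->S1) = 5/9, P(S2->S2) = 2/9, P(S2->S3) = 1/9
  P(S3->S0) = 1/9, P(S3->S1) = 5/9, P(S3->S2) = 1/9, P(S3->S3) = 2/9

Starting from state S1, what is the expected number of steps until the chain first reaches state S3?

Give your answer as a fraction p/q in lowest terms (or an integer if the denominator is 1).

Let h_i = expected steps to first reach S3 from state i.
Boundary: h_S3 = 0.
First-step equations for the other states:
  h_S0 = 1 + 2/9*h_S0 + 1/3*h_S1 + 1/9*h_S2 + 1/3*h_S3
  h_S1 = 1 + 4/9*h_S0 + 1/9*h_S1 + 2/9*h_S2 + 2/9*h_S3
  h_S2 = 1 + 1/9*h_S0 + 5/9*h_S1 + 2/9*h_S2 + 1/9*h_S3

Substituting h_S3 = 0 and rearranging gives the linear system (I - Q) h = 1:
  [7/9, -1/3, -1/9] . (h_S0, h_S1, h_S2) = 1
  [-4/9, 8/9, -2/9] . (h_S0, h_S1, h_S2) = 1
  [-1/9, -5/9, 7/9] . (h_S0, h_S1, h_S2) = 1

Solving yields:
  h_S0 = 129/34
  h_S1 = 72/17
  h_S2 = 165/34

Starting state is S1, so the expected hitting time is h_S1 = 72/17.

Answer: 72/17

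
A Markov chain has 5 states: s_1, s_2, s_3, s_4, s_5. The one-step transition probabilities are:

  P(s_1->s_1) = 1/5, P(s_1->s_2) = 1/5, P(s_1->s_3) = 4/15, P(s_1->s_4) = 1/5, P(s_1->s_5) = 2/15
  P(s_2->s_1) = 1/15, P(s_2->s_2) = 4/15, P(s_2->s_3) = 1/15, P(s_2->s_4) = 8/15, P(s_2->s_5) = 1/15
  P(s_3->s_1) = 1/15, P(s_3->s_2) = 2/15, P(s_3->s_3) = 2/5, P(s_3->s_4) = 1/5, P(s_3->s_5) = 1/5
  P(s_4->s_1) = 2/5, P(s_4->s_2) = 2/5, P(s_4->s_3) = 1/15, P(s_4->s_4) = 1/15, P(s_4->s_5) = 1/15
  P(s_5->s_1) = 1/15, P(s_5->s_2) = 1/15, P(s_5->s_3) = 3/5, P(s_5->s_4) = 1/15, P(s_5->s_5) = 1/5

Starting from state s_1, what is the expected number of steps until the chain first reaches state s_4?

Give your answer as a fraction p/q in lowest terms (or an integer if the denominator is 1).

Answer: 35985/8482

Derivation:
Let h_i = expected steps to first reach s_4 from state i.
Boundary: h_s_4 = 0.
First-step equations for the other states:
  h_s_1 = 1 + 1/5*h_s_1 + 1/5*h_s_2 + 4/15*h_s_3 + 1/5*h_s_4 + 2/15*h_s_5
  h_s_2 = 1 + 1/15*h_s_1 + 4/15*h_s_2 + 1/15*h_s_3 + 8/15*h_s_4 + 1/15*h_s_5
  h_s_3 = 1 + 1/15*h_s_1 + 2/15*h_s_2 + 2/5*h_s_3 + 1/5*h_s_4 + 1/5*h_s_5
  h_s_5 = 1 + 1/15*h_s_1 + 1/15*h_s_2 + 3/5*h_s_3 + 1/15*h_s_4 + 1/5*h_s_5

Substituting h_s_4 = 0 and rearranging gives the linear system (I - Q) h = 1:
  [4/5, -1/5, -4/15, -2/15] . (h_s_1, h_s_2, h_s_3, h_s_5) = 1
  [-1/15, 11/15, -1/15, -1/15] . (h_s_1, h_s_2, h_s_3, h_s_5) = 1
  [-1/15, -2/15, 3/5, -1/5] . (h_s_1, h_s_2, h_s_3, h_s_5) = 1
  [-1/15, -1/15, -3/5, 4/5] . (h_s_1, h_s_2, h_s_3, h_s_5) = 1

Solving yields:
  h_s_1 = 35985/8482
  h_s_2 = 11115/4241
  h_s_3 = 37635/8482
  h_s_5 = 21840/4241

Starting state is s_1, so the expected hitting time is h_s_1 = 35985/8482.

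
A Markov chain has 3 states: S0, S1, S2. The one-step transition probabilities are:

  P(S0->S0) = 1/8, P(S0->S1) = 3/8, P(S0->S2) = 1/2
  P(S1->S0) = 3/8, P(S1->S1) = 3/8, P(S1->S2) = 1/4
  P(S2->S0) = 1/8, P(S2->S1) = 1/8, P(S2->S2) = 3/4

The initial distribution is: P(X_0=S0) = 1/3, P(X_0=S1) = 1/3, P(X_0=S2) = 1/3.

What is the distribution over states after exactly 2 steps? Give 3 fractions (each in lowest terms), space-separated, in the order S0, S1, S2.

Propagating the distribution step by step (d_{t+1} = d_t * P):
d_0 = (S0=1/3, S1=1/3, S2=1/3)
  d_1[S0] = 1/3*1/8 + 1/3*3/8 + 1/3*1/8 = 5/24
  d_1[S1] = 1/3*3/8 + 1/3*3/8 + 1/3*1/8 = 7/24
  d_1[S2] = 1/3*1/2 + 1/3*1/4 + 1/3*3/4 = 1/2
d_1 = (S0=5/24, S1=7/24, S2=1/2)
  d_2[S0] = 5/24*1/8 + 7/24*3/8 + 1/2*1/8 = 19/96
  d_2[S1] = 5/24*3/8 + 7/24*3/8 + 1/2*1/8 = 1/4
  d_2[S2] = 5/24*1/2 + 7/24*1/4 + 1/2*3/4 = 53/96
d_2 = (S0=19/96, S1=1/4, S2=53/96)

Answer: 19/96 1/4 53/96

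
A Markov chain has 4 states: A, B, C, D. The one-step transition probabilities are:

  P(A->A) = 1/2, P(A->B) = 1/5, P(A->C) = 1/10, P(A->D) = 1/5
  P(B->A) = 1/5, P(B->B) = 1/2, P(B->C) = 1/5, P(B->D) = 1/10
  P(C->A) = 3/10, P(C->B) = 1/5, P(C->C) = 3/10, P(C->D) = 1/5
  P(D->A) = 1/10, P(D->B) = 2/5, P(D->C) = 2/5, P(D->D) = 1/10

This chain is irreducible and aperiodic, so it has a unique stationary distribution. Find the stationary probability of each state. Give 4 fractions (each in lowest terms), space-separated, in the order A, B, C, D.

Answer: 187/632 26/79 141/632 12/79

Derivation:
The stationary distribution satisfies pi = pi * P, i.e.:
  pi_A = 1/2*pi_A + 1/5*pi_B + 3/10*pi_C + 1/10*pi_D
  pi_B = 1/5*pi_A + 1/2*pi_B + 1/5*pi_C + 2/5*pi_D
  pi_C = 1/10*pi_A + 1/5*pi_B + 3/10*pi_C + 2/5*pi_D
  pi_D = 1/5*pi_A + 1/10*pi_B + 1/5*pi_C + 1/10*pi_D
with normalization: pi_A + pi_B + pi_C + pi_D = 1.

Using the first 3 balance equations plus normalization, the linear system A*pi = b is:
  [-1/2, 1/5, 3/10, 1/10] . pi = 0
  [1/5, -1/2, 1/5, 2/5] . pi = 0
  [1/10, 1/5, -7/10, 2/5] . pi = 0
  [1, 1, 1, 1] . pi = 1

Solving yields:
  pi_A = 187/632
  pi_B = 26/79
  pi_C = 141/632
  pi_D = 12/79

Verification (pi * P):
  187/632*1/2 + 26/79*1/5 + 141/632*3/10 + 12/79*1/10 = 187/632 = pi_A  (ok)
  187/632*1/5 + 26/79*1/2 + 141/632*1/5 + 12/79*2/5 = 26/79 = pi_B  (ok)
  187/632*1/10 + 26/79*1/5 + 141/632*3/10 + 12/79*2/5 = 141/632 = pi_C  (ok)
  187/632*1/5 + 26/79*1/10 + 141/632*1/5 + 12/79*1/10 = 12/79 = pi_D  (ok)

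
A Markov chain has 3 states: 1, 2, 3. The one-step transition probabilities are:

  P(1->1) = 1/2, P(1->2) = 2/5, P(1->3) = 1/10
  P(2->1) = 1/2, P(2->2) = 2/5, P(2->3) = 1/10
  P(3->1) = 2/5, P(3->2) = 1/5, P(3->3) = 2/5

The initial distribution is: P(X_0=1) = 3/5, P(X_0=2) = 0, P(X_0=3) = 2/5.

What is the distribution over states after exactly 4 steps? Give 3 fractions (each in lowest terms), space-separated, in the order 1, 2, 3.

Propagating the distribution step by step (d_{t+1} = d_t * P):
d_0 = (1=3/5, 2=0, 3=2/5)
  d_1[1] = 3/5*1/2 + 0*1/2 + 2/5*2/5 = 23/50
  d_1[2] = 3/5*2/5 + 0*2/5 + 2/5*1/5 = 8/25
  d_1[3] = 3/5*1/10 + 0*1/10 + 2/5*2/5 = 11/50
d_1 = (1=23/50, 2=8/25, 3=11/50)
  d_2[1] = 23/50*1/2 + 8/25*1/2 + 11/50*2/5 = 239/500
  d_2[2] = 23/50*2/5 + 8/25*2/5 + 11/50*1/5 = 89/250
  d_2[3] = 23/50*1/10 + 8/25*1/10 + 11/50*2/5 = 83/500
d_2 = (1=239/500, 2=89/250, 3=83/500)
  d_3[1] = 239/500*1/2 + 89/250*1/2 + 83/500*2/5 = 2417/5000
  d_3[2] = 239/500*2/5 + 89/250*2/5 + 83/500*1/5 = 917/2500
  d_3[3] = 239/500*1/10 + 89/250*1/10 + 83/500*2/5 = 749/5000
d_3 = (1=2417/5000, 2=917/2500, 3=749/5000)
  d_4[1] = 2417/5000*1/2 + 917/2500*1/2 + 749/5000*2/5 = 24251/50000
  d_4[2] = 2417/5000*2/5 + 917/2500*2/5 + 749/5000*1/5 = 9251/25000
  d_4[3] = 2417/5000*1/10 + 917/2500*1/10 + 749/5000*2/5 = 7247/50000
d_4 = (1=24251/50000, 2=9251/25000, 3=7247/50000)

Answer: 24251/50000 9251/25000 7247/50000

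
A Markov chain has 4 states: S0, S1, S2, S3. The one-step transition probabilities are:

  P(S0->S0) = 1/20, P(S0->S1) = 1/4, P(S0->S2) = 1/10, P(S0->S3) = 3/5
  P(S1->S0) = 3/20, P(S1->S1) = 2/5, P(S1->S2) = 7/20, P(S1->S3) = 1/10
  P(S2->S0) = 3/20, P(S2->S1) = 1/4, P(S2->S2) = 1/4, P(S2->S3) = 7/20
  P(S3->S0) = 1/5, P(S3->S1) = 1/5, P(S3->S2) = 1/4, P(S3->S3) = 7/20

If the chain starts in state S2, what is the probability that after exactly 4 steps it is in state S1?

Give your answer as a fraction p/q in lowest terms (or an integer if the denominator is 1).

Answer: 44017/160000

Derivation:
Computing P^4 by repeated multiplication:
P^1 =
  S0: [1/20, 1/4, 1/10, 3/5]
  S1: [3/20, 2/5, 7/20, 1/10]
  S2: [3/20, 1/4, 1/4, 7/20]
  S3: [1/5, 1/5, 1/4, 7/20]
P^2 =
  S0: [7/40, 103/400, 107/400, 3/10]
  S1: [7/50, 61/200, 107/400, 23/80]
  S2: [61/400, 27/100, 101/400, 13/40]
  S3: [59/400, 21/80, 6/25, 7/20]
P^3 =
  S0: [59/400, 2189/8000, 499/2000, 527/1600]
  S1: [1203/8000, 2251/8000, 519/2000, 247/800]
  S2: [151/1000, 1097/4000, 2033/8000, 513/1600]
  S3: [611/4000, 87/320, 2033/8000, 257/800]
P^4 =
  S0: [971/6400, 10983/40000, 20419/80000, 10191/32000]
  S1: [94/625, 44283/160000, 40893/160000, 1269/4000]
  S2: [24149/160000, 44017/160000, 10191/40000, 5107/16000]
  S3: [12063/80000, 8791/32000, 10171/40000, 10247/32000]

(P^4)[S2 -> S1] = 44017/160000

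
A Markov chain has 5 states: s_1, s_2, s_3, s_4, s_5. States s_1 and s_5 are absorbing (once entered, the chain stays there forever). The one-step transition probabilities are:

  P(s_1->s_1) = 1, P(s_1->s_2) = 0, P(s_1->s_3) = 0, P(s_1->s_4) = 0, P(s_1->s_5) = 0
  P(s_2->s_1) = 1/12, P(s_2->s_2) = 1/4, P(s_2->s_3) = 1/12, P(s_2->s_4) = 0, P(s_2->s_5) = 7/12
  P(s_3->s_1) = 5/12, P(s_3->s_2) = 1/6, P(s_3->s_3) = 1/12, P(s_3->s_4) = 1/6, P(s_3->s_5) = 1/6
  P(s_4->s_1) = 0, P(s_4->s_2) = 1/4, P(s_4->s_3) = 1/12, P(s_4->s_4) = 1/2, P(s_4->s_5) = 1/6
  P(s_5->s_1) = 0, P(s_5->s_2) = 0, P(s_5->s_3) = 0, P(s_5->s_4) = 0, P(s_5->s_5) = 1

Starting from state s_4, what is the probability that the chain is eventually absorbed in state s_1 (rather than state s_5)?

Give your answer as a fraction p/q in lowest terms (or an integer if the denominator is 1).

Answer: 95/558

Derivation:
Let a_i = P(absorbed in s_1 | start in state i).
Boundary conditions: a_s_1 = 1, a_s_5 = 0.
For each transient state i, a_i = sum_j P(i->j) * a_j:
  a_s_2 = 1/12*a_s_1 + 1/4*a_s_2 + 1/12*a_s_3 + 0*a_s_4 + 7/12*a_s_5
  a_s_3 = 5/12*a_s_1 + 1/6*a_s_2 + 1/12*a_s_3 + 1/6*a_s_4 + 1/6*a_s_5
  a_s_4 = 0*a_s_1 + 1/4*a_s_2 + 1/12*a_s_3 + 1/2*a_s_4 + 1/6*a_s_5

Substituting a_s_1 = 1 and a_s_5 = 0, rearrange to (I - Q) a = r where r[i] = P(i -> s_1):
  [3/4, -1/12, 0] . (a_s_2, a_s_3, a_s_4) = 1/12
  [-1/6, 11/12, -1/6] . (a_s_2, a_s_3, a_s_4) = 5/12
  [-1/4, -1/12, 1/2] . (a_s_2, a_s_3, a_s_4) = 0

Solving yields:
  a_s_2 = 47/279
  a_s_3 = 16/31
  a_s_4 = 95/558

Starting state is s_4, so the absorption probability is a_s_4 = 95/558.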